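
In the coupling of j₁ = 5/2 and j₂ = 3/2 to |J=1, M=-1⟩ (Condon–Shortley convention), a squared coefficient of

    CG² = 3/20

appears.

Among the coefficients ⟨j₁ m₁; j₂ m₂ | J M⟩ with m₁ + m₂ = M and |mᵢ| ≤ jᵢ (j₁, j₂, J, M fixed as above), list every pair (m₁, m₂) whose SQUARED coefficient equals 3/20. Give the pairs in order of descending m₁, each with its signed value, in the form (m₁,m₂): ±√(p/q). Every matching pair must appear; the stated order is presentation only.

(-1/2,-1/2): −√(3/20)

Admissible pairs with m₁+m₂ = M = -1: (-5/2,3/2), (-3/2,1/2), (-1/2,-1/2), (1/2,-3/2)
  (m₁,m₂)=(1/2,-3/2): CG² = 1/20, CG = +√(1/20)
  (m₁,m₂)=(-1/2,-1/2): CG² = 3/20, CG = −√(3/20)   ← matches the target
  (m₁,m₂)=(-3/2,1/2): CG² = 3/10, CG = +√(3/10)
  (m₁,m₂)=(-5/2,3/2): CG² = 1/2, CG = −√(1/2)
Pairs with CG² = 3/20: (-1/2,-1/2): −√(3/20)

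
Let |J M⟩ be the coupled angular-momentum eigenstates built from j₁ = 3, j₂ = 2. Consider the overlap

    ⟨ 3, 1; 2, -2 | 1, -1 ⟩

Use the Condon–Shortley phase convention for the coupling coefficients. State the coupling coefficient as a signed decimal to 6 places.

+0.169031  (= +√(1/35))

√[3·4!2!0!/7! · 4!2!0!4!0!2!] = √(2304/35)
  +(−1)^0/∏(0,4,2,0,0,0)! = 1/48  (running 1/48)
⟨..|..⟩ = √(2304/35)·(1/48) = +0.169031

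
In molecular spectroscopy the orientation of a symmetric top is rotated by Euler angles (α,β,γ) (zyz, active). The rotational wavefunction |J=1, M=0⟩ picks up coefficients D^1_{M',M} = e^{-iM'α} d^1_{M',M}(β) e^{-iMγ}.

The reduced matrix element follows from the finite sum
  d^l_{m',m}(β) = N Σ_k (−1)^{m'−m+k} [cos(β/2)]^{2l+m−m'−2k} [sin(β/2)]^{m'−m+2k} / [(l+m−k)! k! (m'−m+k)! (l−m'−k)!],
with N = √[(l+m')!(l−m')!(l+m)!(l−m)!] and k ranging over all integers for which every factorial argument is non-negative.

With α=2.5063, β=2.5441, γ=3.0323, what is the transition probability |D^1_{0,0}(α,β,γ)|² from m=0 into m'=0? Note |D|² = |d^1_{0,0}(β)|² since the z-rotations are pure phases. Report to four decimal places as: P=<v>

Split into d^1_{0,0}(β=2.5441) × two z-phases.
Half-angle: c=0.294322, s=0.955706. N=√(1·1·1·1)=1.000000
The bounds max(0,m−m')=0 and min(l+m,l−m')=1 give 2 terms
  k=0: (−1)^0·1.0000/(1)·0.2943^2·0.9557^0 = +0.086626
  k=1: (−1)^1·1.0000/(1)·0.2943^0·0.9557^2 = -0.913374
d^1_{0,0}(2.5441) = +0.086626 -0.913374 = -0.826749
|D^1_{0,0}|² = |d^1_{0,0}(β)|² = (-0.826749)² = 0.683514 (the z-rotation phases have unit modulus)

P=0.6835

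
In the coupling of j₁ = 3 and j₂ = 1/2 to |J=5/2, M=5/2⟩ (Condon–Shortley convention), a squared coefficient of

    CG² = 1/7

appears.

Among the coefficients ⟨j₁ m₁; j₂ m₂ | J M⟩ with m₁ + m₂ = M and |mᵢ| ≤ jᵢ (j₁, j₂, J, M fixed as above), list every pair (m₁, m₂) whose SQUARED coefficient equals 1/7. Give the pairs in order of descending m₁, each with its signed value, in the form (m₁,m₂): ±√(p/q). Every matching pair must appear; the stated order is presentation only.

(2,1/2): −√(1/7)

Admissible pairs with m₁+m₂ = M = 5/2: (2,1/2), (3,-1/2)
  (m₁,m₂)=(3,-1/2): CG² = 6/7, CG = +√(6/7)
  (m₁,m₂)=(2,1/2): CG² = 1/7, CG = −√(1/7)   ← matches the target
Pairs with CG² = 1/7: (2,1/2): −√(1/7)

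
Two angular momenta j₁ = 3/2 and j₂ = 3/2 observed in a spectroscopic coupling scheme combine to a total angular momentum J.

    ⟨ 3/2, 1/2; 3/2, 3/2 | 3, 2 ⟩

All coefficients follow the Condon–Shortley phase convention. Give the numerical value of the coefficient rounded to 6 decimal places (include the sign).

+0.707107

j₁+j₂−J=0  J+j₁−j₂=3  J−j₁+j₂=3  j₁+j₂+J+1=7
(j₁±m₁, j₂±m₂, J±M) = (2,1,3,0,5,1)
P² = 72
sum k=0..0:
  [0] +1/12 = 1/12
S = 1/12
C² = P²·S² = 1/2 ; C = +0.707107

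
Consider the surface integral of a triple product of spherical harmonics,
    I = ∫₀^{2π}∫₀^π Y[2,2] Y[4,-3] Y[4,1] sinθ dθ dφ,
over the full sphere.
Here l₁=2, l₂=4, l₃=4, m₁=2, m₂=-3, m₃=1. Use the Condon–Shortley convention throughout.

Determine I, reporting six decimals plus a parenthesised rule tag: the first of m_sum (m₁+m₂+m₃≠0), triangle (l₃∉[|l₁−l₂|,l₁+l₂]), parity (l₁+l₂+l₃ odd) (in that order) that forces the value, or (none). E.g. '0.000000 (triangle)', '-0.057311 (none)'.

m-sum 0 ✓  L=10 even ✓  2≤4≤6 ✓
Π(2lᵢ+1) = 5×9×9 = 405
triangle coeff Δ(2,4,4) = 1/13860
Σ_t [0,2]: t=0:+1/192 t=1:−1/36 t=2:+1/192 = -5/288
(3j)²=20/693 [(2 4 4; 0 0 0)], sign=-1
Σ_t [0,0]: t=0:+1/480 = 1/480
(3j)²=3/110 [(2 4 4; 2 -3 1)], sign=-1
⇒ 4πI² = 270/847
I = (+1)√(270/847/(4π)) = 0.15927046
No selection rule forces the value: the integral is nonzero (none).

0.159270 (none)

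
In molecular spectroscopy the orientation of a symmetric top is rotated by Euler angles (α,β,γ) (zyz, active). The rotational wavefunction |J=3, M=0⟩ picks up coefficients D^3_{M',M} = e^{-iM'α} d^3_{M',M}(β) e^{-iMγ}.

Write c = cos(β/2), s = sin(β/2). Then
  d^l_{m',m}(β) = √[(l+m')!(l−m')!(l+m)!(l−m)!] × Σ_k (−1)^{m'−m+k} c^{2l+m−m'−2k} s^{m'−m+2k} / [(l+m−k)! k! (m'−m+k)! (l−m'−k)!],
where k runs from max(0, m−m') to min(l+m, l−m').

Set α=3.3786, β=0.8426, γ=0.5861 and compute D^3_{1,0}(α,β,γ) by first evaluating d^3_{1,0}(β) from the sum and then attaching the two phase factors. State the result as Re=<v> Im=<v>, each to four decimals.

Re=0.3816 Im=-0.0922

First d^3_{1,0}(β=0.8426), then the phase factors e^{-i(1)α} and e^{-i(0)γ}:
c=cos(0.842600/2)=0.912558, s=sin(0.842600/2)=0.408947; N=√[24·2·6·6]=41.569219
k: max(0,(0)−(1))=0 … min(3+(0),3−(1))=2
  k=0: (−1)^1·41.5692/(12)·0.9126^5·0.4089^1 = -0.896521
  k=1: (−1)^2·41.5692/(4)·0.9126^3·0.4089^3 = +0.540126
  k=2: (−1)^3·41.5692/(12)·0.9126^1·0.4089^5 = -0.036157
d^3_{1,0}(0.8426) = -0.896521 +0.540126 -0.036157 = -0.392552
Phases: e^{-i·(1)·3.3786}=-0.972045+0.234795i, e^{-i·(0)·0.5861}=+1.000000+0.000000i ⇒ D=+0.381578-0.092169i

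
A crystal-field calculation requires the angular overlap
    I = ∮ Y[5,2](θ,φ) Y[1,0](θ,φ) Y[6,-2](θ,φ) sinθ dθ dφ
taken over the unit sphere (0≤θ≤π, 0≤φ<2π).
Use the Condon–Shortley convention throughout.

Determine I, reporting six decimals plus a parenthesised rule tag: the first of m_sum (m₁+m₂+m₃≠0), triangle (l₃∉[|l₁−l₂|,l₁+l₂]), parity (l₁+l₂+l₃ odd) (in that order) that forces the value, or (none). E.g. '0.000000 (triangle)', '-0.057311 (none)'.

Rules hold: Σm=0, L=12 even, 4≤6≤6.
N = 11·3·13 = 429
Δ = 0!·10!·2!/13! = 1/858
Racah Σ t=0..0: t=0:+1/14400 = 1/14400
⇒ 3j(5 1 6; 0 0 0)² = 6/143, sgn +1
Racah Σ t=0..0: t=0:+1/30240 = 1/30240
⇒ 3j(5 1 6; 2 0 -2)² = 16/429, sgn +1
4πI² = N·(3j₀)²·(3jₘ)² = 96/143
I = +1·√(0.671329/4π) = 0.23113338
No selection rule forces the value: the integral is nonzero (none).

0.231133 (none)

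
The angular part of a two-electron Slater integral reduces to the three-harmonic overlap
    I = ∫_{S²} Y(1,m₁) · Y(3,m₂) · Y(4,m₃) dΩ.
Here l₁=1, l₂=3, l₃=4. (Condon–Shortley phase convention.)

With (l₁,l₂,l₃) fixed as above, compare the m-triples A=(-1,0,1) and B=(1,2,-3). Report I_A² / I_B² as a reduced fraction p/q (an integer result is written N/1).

10/21

Same 1,3,4: normalisation and zero-m 3j drop out of the ratio.
A: Δ: 0! 2! 6! / 9! → 1/252; sum: t=0:+1/72 = 1/72; 3j²(1 3 4; -1 0 1) = Δ·Π!·Σ² = 5/126  (sign -1)
B: Δ: 0! 2! 6! / 9! → 1/252; sum: t=0:+1/240 = 1/240; 3j²(1 3 4; 1 2 -3) = Δ·Π!·Σ² = 1/12  (sign -1)
I_A²/I_B² = (5/126)/(1/12) = 10/21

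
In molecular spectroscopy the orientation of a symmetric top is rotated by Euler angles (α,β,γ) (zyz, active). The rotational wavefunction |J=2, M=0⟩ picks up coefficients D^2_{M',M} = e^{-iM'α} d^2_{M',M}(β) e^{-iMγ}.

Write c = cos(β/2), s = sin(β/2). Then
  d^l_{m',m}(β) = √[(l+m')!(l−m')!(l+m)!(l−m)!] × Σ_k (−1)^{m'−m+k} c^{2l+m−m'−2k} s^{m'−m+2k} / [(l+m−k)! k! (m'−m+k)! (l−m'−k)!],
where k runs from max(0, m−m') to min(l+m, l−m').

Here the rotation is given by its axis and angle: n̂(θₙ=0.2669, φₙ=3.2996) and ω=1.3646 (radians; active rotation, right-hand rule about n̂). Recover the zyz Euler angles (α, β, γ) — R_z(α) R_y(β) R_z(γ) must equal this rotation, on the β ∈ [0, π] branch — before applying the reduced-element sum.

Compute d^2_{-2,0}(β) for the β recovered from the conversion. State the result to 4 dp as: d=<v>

Axis–angle → zyz. n̂ = (sinθₙcosφₙ, sinθₙsinφₙ, cosθₙ) = (-0.260457, -0.041500, +0.964593), ω = 1.3646.
R = I cosω + sinω [n̂]ₓ + (1−cosω) n̂n̂ᵀ gives
  R = [+0.258687, -0.935564, -0.240419; +0.952756, +0.206108, +0.223105; -0.159177, -0.286775, +0.944682]
β = atan2(√(R₁₃²+R₂₃²), R₃₃) = 0.334174; α = atan2(R₂₃, R₁₃) mod 2π = 2.393530; γ = atan2(R₃₂, −R₃₁) mod 2π = 5.219108
d^2_{-2,0}(β=0.3342) via the finite sum:
c=cos(0.334174/2)=0.986073, s=sin(0.334174/2)=0.166311; N=√[1·24·2·2]=9.797959
The bounds max(0,m−m')=2 and min(l+m,l−m')=2 give 1 term
  k=2: (−1)^0·9.7980/(4)·0.9861^2·0.1663^2 = +0.065877
d^2_{-2,0}(0.3342) = +0.065877

d=0.0659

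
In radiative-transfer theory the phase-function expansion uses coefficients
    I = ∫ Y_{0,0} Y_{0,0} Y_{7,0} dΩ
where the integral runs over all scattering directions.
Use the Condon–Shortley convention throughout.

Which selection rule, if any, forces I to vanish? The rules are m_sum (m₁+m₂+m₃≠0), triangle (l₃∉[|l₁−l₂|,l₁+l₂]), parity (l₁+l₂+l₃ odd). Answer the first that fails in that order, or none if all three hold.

triangle

azimuthal sum: 0 + 0 + 0 = 0  ✓
l₃ must lie in [0,0]; have l₃=7  ✗
L = 0 + 0 + 7 = 7 (odd)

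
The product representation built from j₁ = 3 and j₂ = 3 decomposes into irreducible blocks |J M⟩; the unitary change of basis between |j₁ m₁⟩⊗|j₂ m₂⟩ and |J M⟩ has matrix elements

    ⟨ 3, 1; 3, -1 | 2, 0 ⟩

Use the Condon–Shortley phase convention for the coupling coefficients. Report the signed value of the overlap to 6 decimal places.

-0.327327  (= −√(3/28))

√[5·4!2!2!/9! · 4!2!2!4!2!2!] = √(256/21)
  +(−1)^0/∏(0,4,2,2,0,0)! = 1/96  (running 1/96)
  +(−1)^1/∏(1,3,1,1,1,1)! = -1/6  (running -5/32)
  +(−1)^2/∏(2,2,0,0,2,2)! = 1/16  (running -3/32)
⟨..|..⟩ = √(256/21)·(-3/32) = -0.327327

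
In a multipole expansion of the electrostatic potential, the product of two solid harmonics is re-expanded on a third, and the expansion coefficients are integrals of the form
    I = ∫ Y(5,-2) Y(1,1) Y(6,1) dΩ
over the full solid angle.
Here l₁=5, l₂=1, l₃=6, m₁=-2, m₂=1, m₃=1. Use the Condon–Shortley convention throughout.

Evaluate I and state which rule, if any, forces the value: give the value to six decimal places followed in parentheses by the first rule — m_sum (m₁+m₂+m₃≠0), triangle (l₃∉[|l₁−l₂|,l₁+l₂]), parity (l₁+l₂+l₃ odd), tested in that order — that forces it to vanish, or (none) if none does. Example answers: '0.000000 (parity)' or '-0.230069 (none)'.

Rules hold: Σm=0, L=12 even, 4≤6≤6.
N = 11·3·13 = 429
Δ = 0!·10!·2!/13! = 1/858
Racah Σ t=0..0: t=0:+1/14400 = 1/14400
⇒ 3j(5 1 6; 0 0 0)² = 6/143, sgn +1
Racah Σ t=0..0: t=0:+1/60480 = 1/60480
⇒ 3j(5 1 6; -2 1 1)² = 5/429, sgn -1
4πI² = N·(3j₀)²·(3jₘ)² = 30/143
I = -1·√(0.20979/4π) = -0.12920749
No selection rule forces the value: the integral is nonzero (none).

-0.129207 (none)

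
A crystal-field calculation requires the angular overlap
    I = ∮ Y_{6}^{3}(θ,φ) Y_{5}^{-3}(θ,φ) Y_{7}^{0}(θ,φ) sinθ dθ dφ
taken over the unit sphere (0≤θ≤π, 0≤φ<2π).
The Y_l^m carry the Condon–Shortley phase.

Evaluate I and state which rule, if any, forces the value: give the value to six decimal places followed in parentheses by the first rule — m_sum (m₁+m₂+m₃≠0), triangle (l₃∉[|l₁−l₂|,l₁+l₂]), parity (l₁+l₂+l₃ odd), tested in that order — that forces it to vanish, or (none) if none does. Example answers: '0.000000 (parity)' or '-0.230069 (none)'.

Rules hold: Σm=0, L=18 even, 1≤7≤11.
N = 13·11·15 = 2145
Δ = 4!·8!·6!/19! = 1/174594420
Racah Σ t=0..4: t=0:+1/4147200 t=1:−1/207360 t=2:+1/82944 t=3:−1/207360 t=4:+1/4147200 = 1/345600
⇒ 3j(6 5 7; 0 0 0)² = 420/46189, sgn -1
Racah Σ t=0..2: t=0:+1/829440 t=1:−1/1036800 t=2:+1/14515200 = 1/3225600
⇒ 3j(6 5 7; 3 -3 0)² = 567/230945, sgn -1
4πI² = N·(3j₀)²·(3jₘ)² = 714420/14919047
I = +1·√(0.0478864/4π) = 0.06173072
No selection rule forces the value: the integral is nonzero (none).

0.061731 (none)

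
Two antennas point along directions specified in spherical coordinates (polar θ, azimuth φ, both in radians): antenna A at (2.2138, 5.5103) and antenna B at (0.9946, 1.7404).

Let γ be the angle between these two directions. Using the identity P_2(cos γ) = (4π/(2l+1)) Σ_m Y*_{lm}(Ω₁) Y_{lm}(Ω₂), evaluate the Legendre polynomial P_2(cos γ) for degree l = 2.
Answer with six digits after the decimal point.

0.634328

Term-by-term m-sum for l=2 (normalisation 4π/5 = 2.513274):
  term(m=-2) = (0.020766, 0.063907)   from Y*(Ω₁)=(0.006191, -0.247322), Y(Ω₂)=(-0.256133, 0.090375)
  term(m=-1) = (0.105857, 0.076908)   from Y*(Ω₁)=(-0.265395, 0.258835), Y(Ω₂)=(-0.059576, -0.347889)
  term(m=+0) = (-0.000855, 0.000000)   from Y*(Ω₁)=(0.024780, -0.000000), Y(Ω₂)=(-0.034521, 0.000000)
  term(m=+1) = (0.105857, -0.076908)   from Y*(Ω₁)=(0.265395, 0.258835), Y(Ω₂)=(0.059576, -0.347889)
  term(m=+2) = (0.020766, -0.063907)   from Y*(Ω₁)=(0.006191, 0.247322), Y(Ω₂)=(-0.256133, -0.090375)
Σ over m = (0.252391, 0.000000); ×(4π/5) → (0.634328, 0.000000). Real part: 0.634328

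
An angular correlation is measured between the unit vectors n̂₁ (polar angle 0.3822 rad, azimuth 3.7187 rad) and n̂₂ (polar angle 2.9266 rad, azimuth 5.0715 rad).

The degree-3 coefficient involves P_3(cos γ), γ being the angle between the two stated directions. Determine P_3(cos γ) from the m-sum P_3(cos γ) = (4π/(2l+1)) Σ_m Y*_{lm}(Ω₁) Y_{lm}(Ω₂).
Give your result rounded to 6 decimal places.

Term-by-term m-sum for l=3 (normalisation 4π/7 = 1.795196):
  [-3]  conj(Y_{3,-3})(Ω₁) = +0.003460-0.021367i ; Y_{3,-3}(Ω₂) = -0.003568-0.001919i ; Δ = -0.000053+0.000070i
  [-2]  conj(Y_{3,-2})(Ω₁) = +0.053372+0.120621i ; Y_{3,-2}(Ω₂) = +0.034218-0.029904i ; Δ = +0.005433+0.002531i
  [-1]  conj(Y_{3,-1})(Ω₁) = -0.333797-0.217316i ; Y_{3,-1}(Ω₂) = +0.091410+0.243507i ; Δ = +0.022406-0.101147i
  [+0]  conj(Y_{3,0})(Ω₁) = +0.451682-0.000000i ; Y_{3,0}(Ω₂) = -0.646201+0.000000i ; Δ = -0.291877+0.000000i
  [+1]  conj(Y_{3,1})(Ω₁) = +0.333797-0.217316i ; Y_{3,1}(Ω₂) = -0.091410+0.243507i ; Δ = +0.022406+0.101147i
  [+2]  conj(Y_{3,2})(Ω₁) = +0.053372-0.120621i ; Y_{3,2}(Ω₂) = +0.034218+0.029904i ; Δ = +0.005433-0.002531i
  [+3]  conj(Y_{3,3})(Ω₁) = -0.003460-0.021367i ; Y_{3,3}(Ω₂) = +0.003568-0.001919i ; Δ = -0.000053-0.000070i
Σ over m = -0.236306-0.000000i; ×(4π/7) → -0.424215-0.000000i. Real part: -0.424215

-0.424215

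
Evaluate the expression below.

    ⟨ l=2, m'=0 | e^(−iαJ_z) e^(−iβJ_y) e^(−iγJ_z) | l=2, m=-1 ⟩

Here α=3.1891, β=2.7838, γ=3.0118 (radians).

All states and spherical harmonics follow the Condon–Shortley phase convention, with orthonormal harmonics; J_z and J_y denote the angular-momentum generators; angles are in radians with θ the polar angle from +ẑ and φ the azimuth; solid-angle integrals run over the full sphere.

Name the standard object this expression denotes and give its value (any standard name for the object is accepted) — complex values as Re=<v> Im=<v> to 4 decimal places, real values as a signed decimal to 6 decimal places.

This is a Wigner D-matrix element — the rotation-matrix element ⟨l m'| R(α,β,γ) |l m⟩ in the angular-momentum basis.
D^2_{0,-1}(3.1891,2.7838,3.0118) = e^{-i·0·3.1891}·d^2_{0,-1}(2.7838)·e^{-i·-1·3.0118}. Compute d first:
With c≡cos(β/2)=0.177944 and s≡sin(β/2)=0.984041, N=[2·2·1·6]^{1/2}=4.898979
The bounds max(0,m−m')=0 and min(l+m,l−m')=1 give 2 terms
  k=0: (−1)^1·4.8990/(2)·0.1779^3·0.9840^1 = -0.013581
  k=1: (−1)^2·4.8990/(2)·0.1779^1·0.9840^3 = +0.415334
d^2_{0,-1}(2.7838) = -0.013581 +0.415334 = +0.401753
Phases: e^{-i·(0)·3.1891}=+1.000000+0.000000i, e^{-i·(-1)·3.0118}=-0.991589+0.129429i ⇒ D=-0.398373+0.051998i

Wigner D-matrix element, Re=-0.3984 Im=0.0520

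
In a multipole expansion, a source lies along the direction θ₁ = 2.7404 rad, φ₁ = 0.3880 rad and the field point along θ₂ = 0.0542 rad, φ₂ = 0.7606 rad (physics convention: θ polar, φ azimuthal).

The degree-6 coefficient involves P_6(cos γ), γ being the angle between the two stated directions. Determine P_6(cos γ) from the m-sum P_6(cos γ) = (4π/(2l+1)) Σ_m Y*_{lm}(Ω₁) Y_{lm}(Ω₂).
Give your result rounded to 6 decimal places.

-0.243708

Addition theorem: P_6(cos γ) = (4π/13) Σ_m Y*_{lm}(Ω₁) Y_{lm}(Ω₂), m = −6…6:
  term(m=-6) = -0.000000-0.000000i   from Y*(Ω₁)=-0.001177+0.001245i, Y(Ω₂)=-0.000000+0.000000i
  term(m=-5) = +0.000000+0.000000i   from Y*(Ω₁)=+0.005049-0.013049i, Y(Ω₂)=-0.000001+0.000000i
  term(m=-4) = +0.000000-0.000002i   from Y*(Ω₁)=+0.001298+0.069045i, Y(Ω₂)=-0.000030-0.000003i
  term(m=-3) = -0.000081+0.000167i   from Y*(Ω₁)=-0.089340-0.207369i, Y(Ω₂)=-0.000538-0.000624i
  term(m=-2) = +0.005228-0.004824i   from Y*(Ω₁)=+0.334910+0.328673i, Y(Ω₂)=+0.000752-0.015140i
  term(m=-1) = -0.079540+0.031089i   from Y*(Ω₁)=-0.449325-0.183648i, Y(Ω₂)=+0.127451-0.121282i
  term(m=+0) = -0.103331-0.000000i   from Y*(Ω₁)=-0.104801-0.000000i, Y(Ω₂)=+0.985972+0.000000i
  term(m=+1) = -0.079540-0.031089i   from Y*(Ω₁)=+0.449325-0.183648i, Y(Ω₂)=-0.127451-0.121282i
  term(m=+2) = +0.005228+0.004824i   from Y*(Ω₁)=+0.334910-0.328673i, Y(Ω₂)=+0.000752+0.015140i
  term(m=+3) = -0.000081-0.000167i   from Y*(Ω₁)=+0.089340-0.207369i, Y(Ω₂)=+0.000538-0.000624i
  term(m=+4) = +0.000000+0.000002i   from Y*(Ω₁)=+0.001298-0.069045i, Y(Ω₂)=-0.000030+0.000003i
  term(m=+5) = +0.000000-0.000000i   from Y*(Ω₁)=-0.005049-0.013049i, Y(Ω₂)=+0.000001+0.000000i
  term(m=+6) = -0.000000+0.000000i   from Y*(Ω₁)=-0.001177-0.001245i, Y(Ω₂)=-0.000000-0.000000i
Σ over m = -0.252118+0.000000i; ×(4π/13) → -0.243708+0.000000i. Real part: -0.243708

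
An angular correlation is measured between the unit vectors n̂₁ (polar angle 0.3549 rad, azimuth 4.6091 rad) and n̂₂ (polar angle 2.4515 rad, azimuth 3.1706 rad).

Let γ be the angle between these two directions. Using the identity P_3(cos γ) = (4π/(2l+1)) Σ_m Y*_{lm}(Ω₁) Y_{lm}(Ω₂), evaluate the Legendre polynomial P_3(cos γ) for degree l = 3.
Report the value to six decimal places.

0.205475

Term-by-term m-sum for l=3 (normalisation 4π/7 = 1.795196):
  [-3]  conj(Y_{3,-3})(Ω₁) = +0.005339+0.016674i ; Y_{3,-3}(Ω₂) = -0.107236+0.009356i ; Δ = -0.000728-0.001738i
  [-2]  conj(Y_{3,-2})(Ω₁) = -0.113258+0.023735i ; Y_{3,-2}(Ω₂) = -0.318873+0.018520i ; Δ = +0.035675-0.009666i
  [-1]  conj(Y_{3,-1})(Ω₁) = -0.039325-0.379378i ; Y_{3,-1}(Ω₂) = -0.405886+0.011777i ; Δ = +0.020430+0.153521i
  [+0]  conj(Y_{3,0})(Ω₁) = +0.488570-0.000000i ; Y_{3,0}(Ω₂) = +0.007584+0.000000i ; Δ = +0.003705+0.000000i
  [+1]  conj(Y_{3,1})(Ω₁) = +0.039325-0.379378i ; Y_{3,1}(Ω₂) = +0.405886+0.011777i ; Δ = +0.020430-0.153521i
  [+2]  conj(Y_{3,2})(Ω₁) = -0.113258-0.023735i ; Y_{3,2}(Ω₂) = -0.318873-0.018520i ; Δ = +0.035675+0.009666i
  [+3]  conj(Y_{3,3})(Ω₁) = -0.005339+0.016674i ; Y_{3,3}(Ω₂) = +0.107236+0.009356i ; Δ = -0.000728+0.001738i
Accumulated sum +0.114458+0.000000i; after 4π/(2l+1) scaling, +0.205475+0.000000i ⇒ P_3 = 0.205475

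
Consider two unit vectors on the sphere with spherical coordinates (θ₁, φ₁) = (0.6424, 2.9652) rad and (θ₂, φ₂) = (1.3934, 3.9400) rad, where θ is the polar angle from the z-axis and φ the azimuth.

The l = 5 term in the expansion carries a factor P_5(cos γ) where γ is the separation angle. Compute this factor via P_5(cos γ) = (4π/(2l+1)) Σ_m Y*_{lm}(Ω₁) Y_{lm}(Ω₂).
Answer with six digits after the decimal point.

0.148744

Addition theorem: P_5(cos γ) = (4π/11) Σ_m Y*_{lm}(Ω₁) Y_{lm}(Ω₂), m = −5…5:
  term(m=-5) = 0.00247 + 0.01516j   from Y*(Ω₁)=-0.02277 + 0.02766j, Y(Ω₂)=0.28288 - 0.32230j
  term(m=-4) = -0.02674 + 0.02530j   from Y*(Ω₁)=0.11526 - 0.09818j, Y(Ω₂)=-0.24279 + 0.01265j
  term(m=-3) = 0.08227 + 0.01816j   from Y*(Ω₁)=-0.30630 + 0.17913j, Y(Ω₂)=-0.17432 - 0.16122j
  term(m=-2) = 0.04368 + 0.10974j   from Y*(Ω₁)=0.42195 - 0.15536j, Y(Ω₂)=0.00683 + 0.26260j
  term(m=-1) = 0.01300 - 0.01917j   from Y*(Ω₁)=-0.12378 + 0.02206j, Y(Ω₂)=-0.12857 + 0.13196j
  term(m=+0) = -0.09917 + 0.00000j   from Y*(Ω₁)=-0.37304 + 0.00000j, Y(Ω₂)=0.26584 + 0.00000j
  term(m=+1) = 0.01300 + 0.01917j   from Y*(Ω₁)=0.12378 + 0.02206j, Y(Ω₂)=0.12857 + 0.13196j
  term(m=+2) = 0.04368 - 0.10974j   from Y*(Ω₁)=0.42195 + 0.15536j, Y(Ω₂)=0.00683 - 0.26260j
  term(m=+3) = 0.08227 - 0.01816j   from Y*(Ω₁)=0.30630 + 0.17913j, Y(Ω₂)=0.17432 - 0.16122j
  term(m=+4) = -0.02674 - 0.02530j   from Y*(Ω₁)=0.11526 + 0.09818j, Y(Ω₂)=-0.24279 - 0.01265j
  term(m=+5) = 0.00247 - 0.01516j   from Y*(Ω₁)=0.02277 + 0.02766j, Y(Ω₂)=-0.28288 - 0.32230j
Total Σ_m = 0.13020 + 0.00000j. Multiply by 1.142397: 0.14874 + 0.00000j. P_5(cos γ) = 0.148744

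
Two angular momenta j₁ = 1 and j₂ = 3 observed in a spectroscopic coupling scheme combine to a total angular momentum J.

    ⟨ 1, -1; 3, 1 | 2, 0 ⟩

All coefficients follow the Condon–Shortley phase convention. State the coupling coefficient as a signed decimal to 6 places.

√[5·2!0!4!/7! · 0!2!4!2!2!2!] = √(128/7)
  +(−1)^2/∏(2,0,0,2,0,2)! = 1/8  (running 1/8)
⟨..|..⟩ = √(128/7)·(1/8) = +0.534522

+0.534522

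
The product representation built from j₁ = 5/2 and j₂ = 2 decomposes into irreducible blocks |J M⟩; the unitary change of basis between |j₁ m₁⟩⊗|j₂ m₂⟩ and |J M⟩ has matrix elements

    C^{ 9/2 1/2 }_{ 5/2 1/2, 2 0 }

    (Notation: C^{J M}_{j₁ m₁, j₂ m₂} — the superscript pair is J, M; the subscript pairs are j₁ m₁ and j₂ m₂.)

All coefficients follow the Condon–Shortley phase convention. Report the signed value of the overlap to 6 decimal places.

+0.690066  (= +√(10/21))

√[10·0!5!4!/10! · 3!2!2!2!5!4!] = √(7680/7)
  +(−1)^0/∏(0,0,2,2,3,2)! = 1/48  (running 1/48)
⟨..|..⟩ = √(7680/7)·(1/48) = +0.690066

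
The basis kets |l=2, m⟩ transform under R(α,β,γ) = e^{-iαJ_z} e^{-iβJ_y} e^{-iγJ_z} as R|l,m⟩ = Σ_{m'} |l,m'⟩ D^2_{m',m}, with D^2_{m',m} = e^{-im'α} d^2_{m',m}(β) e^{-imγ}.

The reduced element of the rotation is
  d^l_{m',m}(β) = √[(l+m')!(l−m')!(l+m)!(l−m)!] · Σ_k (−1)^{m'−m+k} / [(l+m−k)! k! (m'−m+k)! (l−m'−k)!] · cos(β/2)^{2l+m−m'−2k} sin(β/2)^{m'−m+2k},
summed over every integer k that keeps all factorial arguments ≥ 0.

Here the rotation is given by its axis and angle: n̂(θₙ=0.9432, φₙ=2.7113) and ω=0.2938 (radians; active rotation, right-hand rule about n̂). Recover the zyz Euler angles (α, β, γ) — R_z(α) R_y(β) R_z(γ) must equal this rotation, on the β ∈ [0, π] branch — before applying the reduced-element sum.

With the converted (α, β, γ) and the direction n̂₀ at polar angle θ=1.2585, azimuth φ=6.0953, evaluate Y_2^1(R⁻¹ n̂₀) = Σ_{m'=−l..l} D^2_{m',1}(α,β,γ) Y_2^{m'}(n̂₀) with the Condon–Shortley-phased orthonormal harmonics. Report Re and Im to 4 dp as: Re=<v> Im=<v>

Re=-0.2195 Im=0.1037

Axis–angle → zyz. n̂ = (sinθₙcosφₙ, sinθₙsinφₙ, cosθₙ) = (-0.735656, +0.337648, +0.587201), ω = 0.2938.
R = I cosω + sinω [n̂]ₓ + (1−cosω) n̂n̂ᵀ gives
  R = [+0.980340, -0.180692, +0.079270; +0.159405, +0.962035, +0.221535; -0.116290, -0.204544, +0.971925]
β = atan2(√(R₁₃²+R₂₃²), R₃₃) = 0.237517; α = atan2(R₂₃, R₁₃) mod 2π = 1.227172; γ = atan2(R₃₂, −R₃₁) mod 2π = 5.229350
Need the full column D^2_{m',1} for m'=−2..2 at α=1.2272, β=0.2375, γ=5.2293.
cos(β/2)=0.992956, sin(β/2)=0.118480
d^2_{-2,1}: single k=3 term ⇒ +0.003303;  D = -0.003083-0.001184i
d^2_{-1,1}: k∈[2..3] ⇒ +0.041521 -0.000197 = +0.041324;  D = -0.026943+0.031333i
d^2_{0,1}: k∈[1..2] ⇒ +0.284126 -0.004045 = +0.280080;  D = +0.138427+0.243481i
d^2_{1,1}: k∈[0..1] ⇒ +0.972122 -0.041521 = +0.930601;  D = +0.916656-0.160500i
d^2_{2,1}: single k=0 term ⇒ -0.231988;  D = -0.039314+0.228632i
Y_2^{m'}(θ=1.2585,φ=6.0953) and Σ D·Y over m':
  (-0.0031-0.0012i)·(+0.3254+0.1284i)  (-0.0269+0.0313i)·(+0.2219+0.0422i)  (+0.1384+0.2435i)·(-0.2261+0.0000i)  (+0.9167-0.1605i)·(-0.2219+0.0422i)  (-0.0393+0.2286i)·(+0.3254-0.1284i)
Y_2^1(R⁻¹ n̂) = -0.219528+0.103725i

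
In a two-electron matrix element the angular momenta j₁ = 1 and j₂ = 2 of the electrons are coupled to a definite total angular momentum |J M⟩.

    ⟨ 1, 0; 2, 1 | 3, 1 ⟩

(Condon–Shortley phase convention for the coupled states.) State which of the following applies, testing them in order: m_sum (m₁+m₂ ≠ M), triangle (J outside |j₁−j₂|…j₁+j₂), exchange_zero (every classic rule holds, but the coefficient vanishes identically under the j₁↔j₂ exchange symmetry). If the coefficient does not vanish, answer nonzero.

nonzero

m-sum: m₁+m₂ = 0+1 = 1, M = 1  ✓
triangle: |j₁−j₂| = 1 ≤ J = 3 ≤ j₁+j₂ = 3  ✓
exchange: j₁≠j₂ or m₁≠m₂ — the exchange symmetry imposes no constraint here
value check: CG = +√(8/15) = +0.730297 ≠ 0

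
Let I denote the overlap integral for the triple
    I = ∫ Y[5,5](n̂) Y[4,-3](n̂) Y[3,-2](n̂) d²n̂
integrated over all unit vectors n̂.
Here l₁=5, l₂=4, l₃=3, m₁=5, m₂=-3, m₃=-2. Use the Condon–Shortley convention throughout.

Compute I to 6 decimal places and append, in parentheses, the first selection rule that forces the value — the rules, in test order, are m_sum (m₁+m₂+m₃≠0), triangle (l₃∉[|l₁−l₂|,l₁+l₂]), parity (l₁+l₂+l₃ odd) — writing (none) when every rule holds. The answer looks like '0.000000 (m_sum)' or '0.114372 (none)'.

Checks pass: Σm=0; 12 even; l₃=3∈[1,9].
(2·5+1)(2·4+1)(2·3+1) = 693
Δ: 6! 4! 2! / 13! → 1/180180
sum: t=2:+1/576 t=3:−1/144 t=4:+1/576 = -1/288
3j²(5 4 3; 0 0 0) = Δ·Π!·Σ² = 20/1001  (sign +1)
sum: t=0:+1/17280 = 1/17280
3j²(5 4 3; 5 -3 -2) = Δ·Π!·Σ² = 35/858  (sign -1)
combine: 4πI² = 693·20/1001·35/858 = 1050/1859
take √, sign -1: I = -0.21200691
No selection rule forces the value: the integral is nonzero (none).

-0.212007 (none)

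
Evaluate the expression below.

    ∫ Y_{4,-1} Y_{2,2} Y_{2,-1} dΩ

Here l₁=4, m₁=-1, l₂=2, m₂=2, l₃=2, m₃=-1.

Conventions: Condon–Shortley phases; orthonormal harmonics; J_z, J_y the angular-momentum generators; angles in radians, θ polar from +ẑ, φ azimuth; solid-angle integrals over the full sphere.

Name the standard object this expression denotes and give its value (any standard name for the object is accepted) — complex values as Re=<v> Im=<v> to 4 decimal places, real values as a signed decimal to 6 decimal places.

This is a Gaunt coefficient — the integral of a triple product of spherical harmonics over the sphere.
Rules hold: Σm=0, L=8 even, 2≤2≤6.
N = 9·5·5 = 225
Δ = 4!·4!·0!/9! = 1/630
Racah Σ t=2..2: t=2:+1/16 = 1/16
⇒ 3j(4 2 2; 0 0 0)² = 2/35, sgn +1
Racah Σ t=4..4: t=4:+1/144 = 1/144
⇒ 3j(4 2 2; -1 2 -1)² = 1/126, sgn -1
4πI² = N·(3j₀)²·(3jₘ)² = 5/49
I = -1·√(0.102041/4π) = -0.09011188

Gaunt coefficient, -0.090112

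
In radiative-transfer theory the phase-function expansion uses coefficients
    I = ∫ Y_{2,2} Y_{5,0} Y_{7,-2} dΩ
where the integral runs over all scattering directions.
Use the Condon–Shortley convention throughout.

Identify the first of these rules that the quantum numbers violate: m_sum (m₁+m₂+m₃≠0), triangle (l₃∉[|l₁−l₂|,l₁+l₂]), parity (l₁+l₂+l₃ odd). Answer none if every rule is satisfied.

m₁+m₂+m₃ = 2 + 0 − 2 = 0  ✓
triangle: |2−5|=3 ≤ l₃=7 ≤ 2+5=7  ✓
parity: l₁+l₂+l₃ = 14 is even  ✓

none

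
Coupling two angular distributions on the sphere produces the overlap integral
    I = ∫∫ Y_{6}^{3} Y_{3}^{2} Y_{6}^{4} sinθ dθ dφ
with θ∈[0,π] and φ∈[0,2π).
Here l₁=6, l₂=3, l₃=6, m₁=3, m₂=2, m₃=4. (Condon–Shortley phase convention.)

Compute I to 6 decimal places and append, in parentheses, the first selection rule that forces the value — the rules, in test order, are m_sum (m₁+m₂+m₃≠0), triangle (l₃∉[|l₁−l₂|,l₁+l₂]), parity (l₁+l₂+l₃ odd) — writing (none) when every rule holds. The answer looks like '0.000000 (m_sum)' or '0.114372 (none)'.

0.000000 (m_sum)

m-sum = 3 + 2 + 4 = 9 ≠ 0 ⇒ I = 0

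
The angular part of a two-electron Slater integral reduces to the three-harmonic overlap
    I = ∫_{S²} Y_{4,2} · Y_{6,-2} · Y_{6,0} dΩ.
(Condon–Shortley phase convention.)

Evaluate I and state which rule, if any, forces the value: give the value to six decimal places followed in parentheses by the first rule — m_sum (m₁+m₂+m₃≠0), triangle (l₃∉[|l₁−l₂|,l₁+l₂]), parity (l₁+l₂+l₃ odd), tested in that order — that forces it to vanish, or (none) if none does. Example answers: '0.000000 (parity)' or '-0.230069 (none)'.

Rules hold: Σm=0, L=16 even, 2≤6≤10.
N = 9·13·13 = 1521
Δ = 4!·4!·8!/17! = 1/15315300
Racah Σ t=0..4: t=0:+1/829440 t=1:−1/25920 t=2:+1/9216 t=3:−1/25920 t=4:+1/829440 = 7/207360
⇒ 3j(4 6 6; 0 0 0)² = 28/2431, sgn +1
Racah Σ t=0..2: t=0:+1/55296 t=1:−1/25920 t=2:+1/138240 = -11/829440
⇒ 3j(4 6 6; 2 -2 0)² = 11/1326, sgn -1
4πI² = N·(3j₀)²·(3jₘ)² = 42/289
I = -1·√(0.145329/4π) = -0.10754019
No selection rule forces the value: the integral is nonzero (none).

-0.107540 (none)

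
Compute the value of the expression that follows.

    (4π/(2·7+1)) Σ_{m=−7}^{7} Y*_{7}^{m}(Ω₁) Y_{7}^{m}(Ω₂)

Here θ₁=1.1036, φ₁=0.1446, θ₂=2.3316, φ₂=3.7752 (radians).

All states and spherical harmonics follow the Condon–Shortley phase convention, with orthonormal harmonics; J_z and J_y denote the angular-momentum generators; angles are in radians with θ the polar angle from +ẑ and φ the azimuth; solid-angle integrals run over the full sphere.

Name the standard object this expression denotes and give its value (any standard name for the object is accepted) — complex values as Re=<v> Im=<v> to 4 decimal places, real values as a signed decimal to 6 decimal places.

Legendre polynomial (addition theorem), +0.406992

This sum is the spherical-harmonic addition theorem: it equals the Legendre polynomial P_l(cos γ) of the angle γ between the two directions.
Term-by-term m-sum for l=7 (normalisation 4π/15 = 0.837758):
  m=-7: (0.11986 + 0.19178j) × (0.01430 - 0.05029j) = 0.01136 - 0.00328j  (running Σ = 0.01136 - 0.00328j)
  m=-6: (0.27603 + 0.32559j) × (0.14712 - 0.11419j) = 0.07779 + 0.01638j  (running Σ = 0.08915 + 0.01310j)
  m=-5: (0.25553 + 0.22548j) × (0.37873 - 0.01002j) = 0.09904 + 0.08284j  (running Σ = 0.18818 + 0.09593j)
  m=-4: (-0.06384 - 0.04168j) × (0.36370 + 0.25267j) = -0.01269 - 0.03129j  (running Σ = 0.17550 + 0.06464j)
  m=-3: (-0.32179 - 0.14906j) × (0.05372 + 0.15682j) = 0.00609 - 0.05847j  (running Σ = 0.18158 + 0.00618j)
  m=-2: (-0.07694 - 0.02289j) × (0.08416 - 0.26866j) = -0.01263 + 0.01875j  (running Σ = 0.16896 + 0.02492j)
  m=-1: (0.31588 + 0.04600j) × (0.24612 - 0.18081j) = 0.08606 - 0.04579j  (running Σ = 0.25502 - 0.02087j)
  m=0: (0.12187 + 0.00000j) × (-0.19876 + 0.00000j) = -0.02422 + 0.00000j  (running Σ = 0.23079 - 0.02087j)
  m=1: (-0.31588 + 0.04600j) × (-0.24612 - 0.18081j) = 0.08606 + 0.04579j  (running Σ = 0.31685 + 0.02492j)
  m=2: (-0.07694 + 0.02289j) × (0.08416 + 0.26866j) = -0.01263 - 0.01875j  (running Σ = 0.30423 + 0.00618j)
  m=3: (0.32179 - 0.14906j) × (-0.05372 + 0.15682j) = 0.00609 + 0.05847j  (running Σ = 0.31032 + 0.06464j)
  m=4: (-0.06384 + 0.04168j) × (0.36370 - 0.25267j) = -0.01269 + 0.03129j  (running Σ = 0.29763 + 0.09593j)
  m=5: (-0.25553 + 0.22548j) × (-0.37873 - 0.01002j) = 0.09904 - 0.08284j  (running Σ = 0.39667 + 0.01310j)
  m=6: (0.27603 - 0.32559j) × (0.14712 + 0.11419j) = 0.07779 - 0.01638j  (running Σ = 0.47445 - 0.00328j)
  m=7: (-0.11986 + 0.19178j) × (-0.01430 - 0.05029j) = 0.01136 + 0.00328j  (running Σ = 0.48581 - 0.00000j)
Σ over m = 0.48581 - 0.00000j; ×(4π/15) → 0.40699 - 0.00000j. Real part: 0.406992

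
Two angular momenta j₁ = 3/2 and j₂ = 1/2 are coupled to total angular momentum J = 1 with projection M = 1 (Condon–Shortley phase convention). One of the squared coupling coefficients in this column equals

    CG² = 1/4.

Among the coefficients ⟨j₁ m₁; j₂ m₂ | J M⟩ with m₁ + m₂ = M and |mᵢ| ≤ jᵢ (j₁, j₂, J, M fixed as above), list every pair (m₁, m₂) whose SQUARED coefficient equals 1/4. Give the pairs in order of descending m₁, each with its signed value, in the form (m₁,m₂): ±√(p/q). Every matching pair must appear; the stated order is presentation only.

(1/2,1/2): −√(1/4)

Admissible pairs with m₁+m₂ = M = 1: (1/2,1/2), (3/2,-1/2)
  (m₁,m₂)=(3/2,-1/2): CG² = 3/4, CG = +√(3/4)
  (m₁,m₂)=(1/2,1/2): CG² = 1/4, CG = −√(1/4)   ← matches the target
Pairs with CG² = 1/4: (1/2,1/2): −√(1/4)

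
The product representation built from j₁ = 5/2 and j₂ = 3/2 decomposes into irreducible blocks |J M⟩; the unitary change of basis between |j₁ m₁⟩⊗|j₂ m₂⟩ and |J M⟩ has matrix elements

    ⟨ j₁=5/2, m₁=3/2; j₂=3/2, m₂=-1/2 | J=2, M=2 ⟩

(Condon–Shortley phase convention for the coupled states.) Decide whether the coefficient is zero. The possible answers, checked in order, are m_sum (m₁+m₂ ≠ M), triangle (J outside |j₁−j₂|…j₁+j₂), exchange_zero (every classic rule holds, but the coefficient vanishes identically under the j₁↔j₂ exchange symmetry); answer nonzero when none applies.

m_sum

m-sum: m₁+m₂ = 3/2+(-1/2) = 1, M = 2  ✗ ⇒ coefficient is 0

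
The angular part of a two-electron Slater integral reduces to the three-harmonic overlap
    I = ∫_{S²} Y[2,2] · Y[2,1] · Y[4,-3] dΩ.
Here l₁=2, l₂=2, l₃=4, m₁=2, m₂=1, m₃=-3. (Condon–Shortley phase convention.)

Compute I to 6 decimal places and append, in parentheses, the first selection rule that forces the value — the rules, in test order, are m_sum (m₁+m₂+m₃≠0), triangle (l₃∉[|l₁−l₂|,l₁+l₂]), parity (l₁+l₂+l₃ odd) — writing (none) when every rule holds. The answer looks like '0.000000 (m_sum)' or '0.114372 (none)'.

-0.238414 (none)

Rules hold: Σm=0, L=8 even, 0≤4≤4.
N = 5·5·9 = 225
Δ = 0!·4!·4!/9! = 1/630
Racah Σ t=0..0: t=0:+1/16 = 1/16
⇒ 3j(2 2 4; 0 0 0)² = 2/35, sgn +1
Racah Σ t=0..0: t=0:+1/144 = 1/144
⇒ 3j(2 2 4; 2 1 -3)² = 1/18, sgn -1
4πI² = N·(3j₀)²·(3jₘ)² = 5/7
I = -1·√(0.714286/4π) = -0.23841361
No selection rule forces the value: the integral is nonzero (none).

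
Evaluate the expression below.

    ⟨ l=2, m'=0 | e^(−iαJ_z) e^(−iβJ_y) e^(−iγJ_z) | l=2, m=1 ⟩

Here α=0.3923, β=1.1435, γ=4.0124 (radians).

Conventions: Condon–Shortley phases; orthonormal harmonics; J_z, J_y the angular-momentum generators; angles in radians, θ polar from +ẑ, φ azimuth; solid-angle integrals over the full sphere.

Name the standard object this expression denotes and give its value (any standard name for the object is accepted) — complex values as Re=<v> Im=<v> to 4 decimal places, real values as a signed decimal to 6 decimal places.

This is a Wigner D-matrix element — the rotation-matrix element ⟨l m'| R(α,β,γ) |l m⟩ in the angular-momentum basis.
First d^2_{0,1}(β=1.1435), then the phase factors e^{-i(0)α} and e^{-i(1)γ}:
Half-angle: c=0.840955, s=0.541105. N=√(2·2·6·1)=4.898979
k: max(0,(1)−(0))=1 … min(2+(1),2−(0))=2
  k=1: (−1)^0·4.8990/(2)·0.8410^3·0.5411^1 = +0.788271
  k=2: (−1)^1·4.8990/(2)·0.8410^1·0.5411^3 = -0.326356
d^2_{0,1}(1.1435) = +0.788271 -0.326356 = +0.461915
Phases: e^{-i·(0)·0.3923}=+1.000000+0.000000i, e^{-i·(1)·4.0124}=-0.644209+0.764849i ⇒ D=-0.297570+0.353295i

Wigner D-matrix element, Re=-0.2976 Im=0.3533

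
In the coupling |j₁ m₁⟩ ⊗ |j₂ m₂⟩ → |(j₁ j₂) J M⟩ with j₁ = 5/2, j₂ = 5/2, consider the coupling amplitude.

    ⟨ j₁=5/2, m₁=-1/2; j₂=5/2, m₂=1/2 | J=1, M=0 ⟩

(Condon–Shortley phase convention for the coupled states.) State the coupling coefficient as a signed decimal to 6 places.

√[3·4!1!1!/7! · 2!3!3!2!1!1!] = √(72/35)
  +(−1)^2/∏(2,2,1,1,0,0)! = 1/4  (running 1/4)
  +(−1)^3/∏(3,1,0,0,1,1)! = -1/6  (running 1/12)
⟨..|..⟩ = √(72/35)·(1/12) = +0.119523

+0.119523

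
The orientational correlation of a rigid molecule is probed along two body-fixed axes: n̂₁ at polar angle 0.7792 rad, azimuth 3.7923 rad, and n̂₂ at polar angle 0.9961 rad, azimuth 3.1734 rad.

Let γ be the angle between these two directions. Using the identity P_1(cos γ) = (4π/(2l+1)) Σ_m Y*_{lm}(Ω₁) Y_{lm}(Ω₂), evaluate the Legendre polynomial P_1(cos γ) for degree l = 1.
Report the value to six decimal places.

Addition theorem: P_1(cos γ) = (4π/3) Σ_m Y*_{lm}(Ω₁) Y_{lm}(Ω₂), m = −1…1:
  m=-1: (-0.193171-0.147065i) × (-0.289846+0.009222i) = +0.057346+0.040845i  (running Σ = +0.057346+0.040845i)
  m=0: (+0.347629-0.000000i) × (+0.265595+0.000000i) = +0.092328+0.000000i  (running Σ = +0.149675+0.040845i)
  m=1: (+0.193171-0.147065i) × (+0.289846+0.009222i) = +0.057346-0.040845i  (running Σ = +0.207021+0.000000i)
Accumulated sum +0.207021+0.000000i; after 4π/(2l+1) scaling, +0.867167+0.000000i ⇒ P_1 = 0.867167

0.867167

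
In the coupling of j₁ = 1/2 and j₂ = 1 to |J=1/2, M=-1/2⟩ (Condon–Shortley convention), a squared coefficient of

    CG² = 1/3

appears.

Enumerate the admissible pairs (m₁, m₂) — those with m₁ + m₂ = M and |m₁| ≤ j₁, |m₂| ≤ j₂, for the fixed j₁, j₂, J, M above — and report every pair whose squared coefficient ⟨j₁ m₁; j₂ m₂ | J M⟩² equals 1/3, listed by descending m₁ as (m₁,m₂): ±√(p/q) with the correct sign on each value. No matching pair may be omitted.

Admissible pairs with m₁+m₂ = M = -1/2: (-1/2,0), (1/2,-1)
  (m₁,m₂)=(1/2,-1): CG² = 2/3, CG = +√(2/3)
  (m₁,m₂)=(-1/2,0): CG² = 1/3, CG = −√(1/3)   ← matches the target
Pairs with CG² = 1/3: (-1/2,0): −√(1/3)

(-1/2,0): −√(1/3)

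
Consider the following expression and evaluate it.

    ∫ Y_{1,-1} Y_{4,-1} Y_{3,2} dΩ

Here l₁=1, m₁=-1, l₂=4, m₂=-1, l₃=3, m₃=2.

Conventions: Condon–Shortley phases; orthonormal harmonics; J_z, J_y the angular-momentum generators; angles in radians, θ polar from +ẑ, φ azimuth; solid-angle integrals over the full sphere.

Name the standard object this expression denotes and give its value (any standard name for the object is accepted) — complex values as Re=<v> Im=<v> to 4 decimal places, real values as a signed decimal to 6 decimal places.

This is a Gaunt coefficient — the integral of a triple product of spherical harmonics over the sphere.
m-sum 0 ✓  L=8 even ✓  3≤3≤5 ✓
Π(2lᵢ+1) = 3×9×7 = 189
triangle coeff Δ(1,4,3) = 1/252
Σ_t [1,1]: t=1:−1/36 = -1/36
(3j)²=4/63 [(1 4 3; 0 0 0)], sign=+1
Σ_t [2,2]: t=2:+1/240 = 1/240
(3j)²=1/84 [(1 4 3; -1 -1 2)], sign=-1
⇒ 4πI² = 1/7
I = (-1)√(1/7/(4π)) = -0.10662181

Gaunt coefficient, -0.106622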